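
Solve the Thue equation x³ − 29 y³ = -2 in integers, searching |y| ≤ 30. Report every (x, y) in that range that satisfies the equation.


The equation is x³ - 29y³ = -2. For fixed y, x³ = 29·y³ − 2, so a solution requires the RHS to be a perfect cube.
Strategy: iterate y from -30 to 30, compute RHS = 29·y³ − 2, and check whether it is a (positive or negative) perfect cube.
Check small values of y:
  y = 0: RHS = -2 is not a perfect cube.
  y = 1: RHS = 27 = (3)³ ⇒ x = 3 works.
  y = -1: RHS = -31 is not a perfect cube.
  y = 2: RHS = 230 is not a perfect cube.
  y = -2: RHS = -234 is not a perfect cube.
  y = 3: RHS = 781 is not a perfect cube.
  y = -3: RHS = -785 is not a perfect cube.
Continuing the search up to |y| = 30 finds no further solutions beyond those listed.
Collected solutions: (3, 1).

Solutions (with |y| ≤ 30): (3, 1).


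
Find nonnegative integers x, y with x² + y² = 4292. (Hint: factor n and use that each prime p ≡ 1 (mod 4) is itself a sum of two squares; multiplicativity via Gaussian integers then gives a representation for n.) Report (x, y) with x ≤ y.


Step 1: Factor n = 4292 = 2^2 · 29 · 37.
Step 2: Check the mod-4 condition on each prime factor: 2 = 2 (special); 29 ≡ 1 (mod 4), exponent 1; 37 ≡ 1 (mod 4), exponent 1.
All primes ≡ 3 (mod 4) appear to even exponent (or don't appear), so by the two-squares theorem n IS expressible as a sum of two squares.
Step 3: Build a representation. Group n = k² · m with k = 2 and m = 29 · 37 = 1073 (a product of primes ≡ 1 (mod 4)); a representation of m scales to one of n via (k·x)² + (k·y)² = k²(x² + y²). Each prime p ≡ 1 (mod 4) is itself a sum of two squares; find a² by testing p − a² for a perfect square:
  29: 29 − 1² = 28, 29 − 2² = 25 = 5² ⇒ 29 = 2² + 5².
  37: 37 − 1² = 36 = 6² ⇒ 37 = 1² + 6².
  Combine using the Brahmagupta–Fibonacci identity (a² + b²)(c² + d²) = (ac − bd)² + (ad + bc)² = (ac + bd)² + (ad − bc)²:
  29 · 37 = 1073: from (2² + 5²)(1² + 6²), take (2·1 − 5·6, 2·6 + 5·1) = (2 − 30, 12 + 5) = (-28, 17); dropping signs (only squares matter) gives (28, 17); check 28² + 17² = 784 + 289 = 1073 ✓.
  Scale by k = 2: (2·28, 2·17) = (56, 34).
Step 4: Order so x ≤ y and verify: 34² + 56² = 1156 + 3136 = 4292 = n. ✓

n = 4292 = 34² + 56² (one valid representation with x ≤ y).


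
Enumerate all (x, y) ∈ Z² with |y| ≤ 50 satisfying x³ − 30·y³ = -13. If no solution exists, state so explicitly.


The equation is x³ - 30y³ = -13. For fixed y, x³ = 30·y³ − 13, so a solution requires the RHS to be a perfect cube.
Strategy: iterate y from -50 to 50, compute RHS = 30·y³ − 13, and check whether it is a (positive or negative) perfect cube.
Check small values of y:
  y = 0: RHS = -13 is not a perfect cube.
  y = 1: RHS = 17 is not a perfect cube.
  y = -1: RHS = -43 is not a perfect cube.
  y = 2: RHS = 227 is not a perfect cube.
  y = -2: RHS = -253 is not a perfect cube.
  y = 3: RHS = 797 is not a perfect cube.
  y = -3: RHS = -823 is not a perfect cube.
Continuing the search up to |y| = 50 finds no solutions either.
No (x, y) in the scanned range satisfies the equation.

No integer solutions with |y| ≤ 50.


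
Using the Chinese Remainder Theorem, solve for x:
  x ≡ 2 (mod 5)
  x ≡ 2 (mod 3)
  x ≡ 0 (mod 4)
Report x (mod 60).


Moduli 5, 3, 4 are pairwise coprime; by CRT there is a unique solution modulo M = 5 · 3 · 4 = 60.
Solve pairwise, accumulating the modulus:
  Start with x ≡ 2 (mod 5).
  Combine with x ≡ 2 (mod 3): since gcd(5, 3) = 1, we get a unique residue mod 15.
    Write x = 2 + 5·t and substitute into x ≡ 2 (mod 3): 5·t ≡ 2 − 2 = 0 (mod 3).
    Reduce coefficients mod 3: 2·t ≡ 0 (mod 3).
    The inverse of 2 mod 3 is 2 (since 2·2 = 4 = 1·3 + 1), so t ≡ 2·0 = 0 ≡ 0 (mod 3).
    Then x = 2 + 5·0 = 2, valid modulo lcm(5, 3) = 15: x ≡ 2 (mod 15).
  Combine with x ≡ 0 (mod 4): since gcd(15, 4) = 1, we get a unique residue mod 60.
    Write x = 2 + 15·t and substitute into x ≡ 0 (mod 4): 15·t ≡ 0 − 2 = -2 (mod 4).
    Reduce coefficients mod 4: 3·t ≡ 2 (mod 4).
    The inverse of 3 mod 4 is 3 (since 3·3 = 9 = 2·4 + 1), so t ≡ 3·2 = 6 ≡ 2 (mod 4).
    Then x = 2 + 15·2 = 32, valid modulo lcm(15, 4) = 60: x ≡ 32 (mod 60).
Verify: 32 mod 5 = 2 ✓, 32 mod 3 = 2 ✓, 32 mod 4 = 0 ✓.

x ≡ 32 (mod 60).


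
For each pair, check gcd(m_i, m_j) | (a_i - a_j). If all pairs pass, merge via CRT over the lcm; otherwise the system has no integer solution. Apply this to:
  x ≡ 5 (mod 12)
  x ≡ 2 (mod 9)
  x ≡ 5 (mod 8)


Moduli 12, 9, 8 are not pairwise coprime, so CRT works modulo lcm(m_i) when all pairwise compatibility conditions hold.
Pairwise compatibility: gcd(m_i, m_j) must divide a_i - a_j for every pair.
Merge one congruence at a time:
  Start: x ≡ 5 (mod 12).
  Combine with x ≡ 2 (mod 9): gcd(12, 9) = 3; 2 - 5 = -3, which IS divisible by 3, so compatible.
    Write x = 5 + 12·t and substitute into x ≡ 2 (mod 9): 12·t ≡ 2 − 5 = -3 (mod 9).
    Divide the congruence (and modulus) by g = 3: 4·t ≡ -1 (mod 3).
    Reduce coefficients mod 3: 1·t ≡ 2 (mod 3).
    So t ≡ 2 (mod 3).
    Then x = 5 + 12·2 = 29, valid modulo lcm(12, 9) = 36: x ≡ 29 (mod 36).
  Combine with x ≡ 5 (mod 8): gcd(36, 8) = 4; 5 - 29 = -24, which IS divisible by 4, so compatible.
    Write x = 29 + 36·t and substitute into x ≡ 5 (mod 8): 36·t ≡ 5 − 29 = -24 (mod 8).
    Divide the congruence (and modulus) by g = 4: 9·t ≡ -6 (mod 2).
    Reduce coefficients mod 2: 1·t ≡ 0 (mod 2).
    So t ≡ 0 (mod 2).
    Then x = 29 + 36·0 = 29, valid modulo lcm(36, 8) = 72: x ≡ 29 (mod 72).
Verify: 29 mod 12 = 5, 29 mod 9 = 2, 29 mod 8 = 5.

x ≡ 29 (mod 72).


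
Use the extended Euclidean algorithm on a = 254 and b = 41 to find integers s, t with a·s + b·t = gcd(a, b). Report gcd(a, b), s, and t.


Euclidean algorithm on (254, 41) — divide until remainder is 0:
  254 = 6 · 41 + 8
  41 = 5 · 8 + 1
  8 = 8 · 1 + 0
gcd(254, 41) = 1.
Track Bezout coefficients alongside the remainders: start with r₀ = 254 = a·1 + b·0 (s = 1, t = 0) and r₁ = 41 = a·0 + b·1 (s = 0, t = 1); each new remainder r_{k+1} = r_{k-1} − q_k·r_k inherits s_{k+1} = s_{k-1} − q_k·s_k, t_{k+1} = t_{k-1} − q_k·t_k, so r_k = a·s_k + b·t_k at every step:
  q = 6: r = 8, s = 1 − 6·0 = 1, t = 0 − 6·1 = -6  (check: 254·1 + 41·(-6) = 8)
  q = 5: r = 1, s = 0 − 5·1 = -5, t = 1 − 5·(-6) = 31  (check: 254·(-5) + 41·31 = 1)
The row with r = 1 (the gcd) gives the Bezout coefficients s = -5, t = 31.
Result: 254 · (-5) + 41 · (31) = 1.

gcd(254, 41) = 1; s = -5, t = 31 (check: 254·(-5) + 41·31 = 1).


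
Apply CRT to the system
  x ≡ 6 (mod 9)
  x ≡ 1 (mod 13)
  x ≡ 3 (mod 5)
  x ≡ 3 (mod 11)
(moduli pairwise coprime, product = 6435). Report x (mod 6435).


Product of moduli M = 9 · 13 · 5 · 11 = 6435.
Merge one congruence at a time:
  Start: x ≡ 6 (mod 9).
  Combine with x ≡ 1 (mod 13); new modulus lcm = 117.
    Write x = 6 + 9·t and substitute into x ≡ 1 (mod 13): 9·t ≡ 1 − 6 = -5 (mod 13).
    Reduce coefficients mod 13: 9·t ≡ 8 (mod 13).
    The inverse of 9 mod 13 is 3 (since 9·3 = 27 = 2·13 + 1), so t ≡ 3·8 = 24 ≡ 11 (mod 13).
    Then x = 6 + 9·11 = 105, valid modulo lcm(9, 13) = 117: x ≡ 105 (mod 117).
  Combine with x ≡ 3 (mod 5); new modulus lcm = 585.
    Write x = 105 + 117·t and substitute into x ≡ 3 (mod 5): 117·t ≡ 3 − 105 = -102 (mod 5).
    Reduce coefficients mod 5: 2·t ≡ 3 (mod 5).
    The inverse of 2 mod 5 is 3 (since 2·3 = 6 = 1·5 + 1), so t ≡ 3·3 = 9 ≡ 4 (mod 5).
    Then x = 105 + 117·4 = 573, valid modulo lcm(117, 5) = 585: x ≡ 573 (mod 585).
  Combine with x ≡ 3 (mod 11); new modulus lcm = 6435.
    Write x = 573 + 585·t and substitute into x ≡ 3 (mod 11): 585·t ≡ 3 − 573 = -570 (mod 11).
    Reduce coefficients mod 11: 2·t ≡ 2 (mod 11).
    The inverse of 2 mod 11 is 6 (since 2·6 = 12 = 1·11 + 1), so t ≡ 6·2 = 12 ≡ 1 (mod 11).
    Then x = 573 + 585·1 = 1158, valid modulo lcm(585, 11) = 6435: x ≡ 1158 (mod 6435).
Verify against each original: 1158 mod 9 = 6, 1158 mod 13 = 1, 1158 mod 5 = 3, 1158 mod 11 = 3.

x ≡ 1158 (mod 6435).


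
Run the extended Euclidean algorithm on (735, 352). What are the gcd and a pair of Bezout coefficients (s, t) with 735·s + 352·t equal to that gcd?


Euclidean algorithm on (735, 352) — divide until remainder is 0:
  735 = 2 · 352 + 31
  352 = 11 · 31 + 11
  31 = 2 · 11 + 9
  11 = 1 · 9 + 2
  9 = 4 · 2 + 1
  2 = 2 · 1 + 0
gcd(735, 352) = 1.
Track Bezout coefficients alongside the remainders: start with r₀ = 735 = a·1 + b·0 (s = 1, t = 0) and r₁ = 352 = a·0 + b·1 (s = 0, t = 1); each new remainder r_{k+1} = r_{k-1} − q_k·r_k inherits s_{k+1} = s_{k-1} − q_k·s_k, t_{k+1} = t_{k-1} − q_k·t_k, so r_k = a·s_k + b·t_k at every step:
  q = 2: r = 31, s = 1 − 2·0 = 1, t = 0 − 2·1 = -2  (check: 735·1 + 352·(-2) = 31)
  q = 11: r = 11, s = 0 − 11·1 = -11, t = 1 − 11·(-2) = 23  (check: 735·(-11) + 352·23 = 11)
  q = 2: r = 9, s = 1 − 2·(-11) = 23, t = -2 − 2·23 = -48  (check: 735·23 + 352·(-48) = 9)
  q = 1: r = 2, s = -11 − 1·23 = -34, t = 23 − 1·(-48) = 71  (check: 735·(-34) + 352·71 = 2)
  q = 4: r = 1, s = 23 − 4·(-34) = 159, t = -48 − 4·71 = -332  (check: 735·159 + 352·(-332) = 1)
The row with r = 1 (the gcd) gives the Bezout coefficients s = 159, t = -332.
Result: 735 · (159) + 352 · (-332) = 1.

gcd(735, 352) = 1; s = 159, t = -332 (check: 735·159 + 352·(-332) = 1).


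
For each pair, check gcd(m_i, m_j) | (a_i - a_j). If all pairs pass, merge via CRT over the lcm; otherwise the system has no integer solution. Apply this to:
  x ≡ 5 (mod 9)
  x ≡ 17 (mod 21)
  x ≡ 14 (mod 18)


Moduli 9, 21, 18 are not pairwise coprime, so CRT works modulo lcm(m_i) when all pairwise compatibility conditions hold.
Pairwise compatibility: gcd(m_i, m_j) must divide a_i - a_j for every pair.
Merge one congruence at a time:
  Start: x ≡ 5 (mod 9).
  Combine with x ≡ 17 (mod 21): gcd(9, 21) = 3; 17 - 5 = 12, which IS divisible by 3, so compatible.
    Write x = 5 + 9·t and substitute into x ≡ 17 (mod 21): 9·t ≡ 17 − 5 = 12 (mod 21).
    Divide the congruence (and modulus) by g = 3: 3·t ≡ 4 (mod 7).
    The inverse of 3 mod 7 is 5 (since 3·5 = 15 = 2·7 + 1), so t ≡ 5·4 = 20 ≡ 6 (mod 7).
    Then x = 5 + 9·6 = 59, valid modulo lcm(9, 21) = 63: x ≡ 59 (mod 63).
  Combine with x ≡ 14 (mod 18): gcd(63, 18) = 9; 14 - 59 = -45, which IS divisible by 9, so compatible.
    Write x = 59 + 63·t and substitute into x ≡ 14 (mod 18): 63·t ≡ 14 − 59 = -45 (mod 18).
    Divide the congruence (and modulus) by g = 9: 7·t ≡ -5 (mod 2).
    Reduce coefficients mod 2: 1·t ≡ 1 (mod 2).
    So t ≡ 1 (mod 2).
    Then x = 59 + 63·1 = 122, valid modulo lcm(63, 18) = 126: x ≡ 122 (mod 126).
Verify: 122 mod 9 = 5, 122 mod 21 = 17, 122 mod 18 = 14.

x ≡ 122 (mod 126).


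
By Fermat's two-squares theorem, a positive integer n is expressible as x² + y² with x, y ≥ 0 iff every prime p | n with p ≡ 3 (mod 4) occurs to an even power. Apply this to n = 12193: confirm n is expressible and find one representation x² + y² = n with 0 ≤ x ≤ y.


Step 1: Factor n = 12193 = 89 · 137.
Step 2: Check the mod-4 condition on each prime factor: 89 ≡ 1 (mod 4), exponent 1; 137 ≡ 1 (mod 4), exponent 1.
All primes ≡ 3 (mod 4) appear to even exponent (or don't appear), so by the two-squares theorem n IS expressible as a sum of two squares.
Step 3: Build a representation. Here n = 89 · 137 is a product of primes ≡ 1 (mod 4). Each prime p ≡ 1 (mod 4) is itself a sum of two squares; find a² by testing p − a² for a perfect square:
  89: 89 − 1² = 88, 89 − 2² = 85, 89 − 3² = 80, 89 − 4² = 73, 89 − 5² = 64 = 8² ⇒ 89 = 5² + 8².
  137: 137 − 1² = 136, 137 − 2² = 133, 137 − 3² = 128, 137 − 4² = 121 = 11² ⇒ 137 = 4² + 11².
  Combine using the Brahmagupta–Fibonacci identity (a² + b²)(c² + d²) = (ac − bd)² + (ad + bc)² = (ac + bd)² + (ad − bc)²:
  89 · 137 = 12193: from (5² + 8²)(4² + 11²), take (5·4 − 8·11, 5·11 + 8·4) = (20 − 88, 55 + 32) = (-68, 87); dropping signs (only squares matter) gives (68, 87); check 68² + 87² = 4624 + 7569 = 12193 ✓.
Step 4: Order so x ≤ y and verify: 68² + 87² = 4624 + 7569 = 12193 = n. ✓

n = 12193 = 68² + 87² (one valid representation with x ≤ y).


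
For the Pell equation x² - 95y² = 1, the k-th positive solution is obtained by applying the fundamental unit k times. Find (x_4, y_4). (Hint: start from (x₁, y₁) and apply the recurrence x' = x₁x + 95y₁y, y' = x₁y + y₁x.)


Step 1: Find the fundamental solution (x₁, y₁) of x² - 95y² = 1.
  Expand √95 as a continued fraction. a₀ = ⌊√95⌋ = 9; iterate m_{k+1} = d_k·a_k − m_k, d_{k+1} = (95 − m_{k+1}²)/d_k, a_{k+1} = ⌊(a₀ + m_{k+1})/d_{k+1}⌋ (starting m₀ = 0, d₀ = 1), with convergents p_k = a_k·p_{k-1} + p_{k-2}, q_k = a_k·q_{k-1} + q_{k-2} (p₋₁ = 1, q₋₁ = 0):
  k = 0: a₀ = 9; p₀/q₀ = 9/1; p₀² − 95·q₀² = 81 − 95 = -14.
  k = 1: m = 9, d = 14, a = ⌊(9 + 9)/14⌋ = 1; p/q = (1·9 + 1)/(1·1 + 0) = 10/1; p² − 95·q² = 100 − 95 = 5.
  k = 2: m = 5, d = 5, a = ⌊(9 + 5)/5⌋ = 2; p/q = (2·10 + 9)/(2·1 + 1) = 29/3; p² − 95·q² = 841 − 855 = -14.
  k = 3: m = 5, d = 14, a = ⌊(9 + 5)/14⌋ = 1; p/q = (1·29 + 10)/(1·3 + 1) = 39/4; p² − 95·q² = 1521 − 1520 = 1.
  The first convergent with p² − 95·q² = 1 gives the fundamental solution (x₁, y₁) = (39, 4).
Step 2: Apply the recurrence (x_{n+1}, y_{n+1}) = (x₁x_n + 95y₁y_n, x₁y_n + y₁x_n) repeatedly.
  From (x_1, y_1) = (39, 4): x_2 = 39·39 + 95·4·4 = 3041; y_2 = 39·4 + 4·39 = 312.
  From (x_2, y_2) = (3041, 312): x_3 = 39·3041 + 95·4·312 = 237159; y_3 = 39·312 + 4·3041 = 24332.
  From (x_3, y_3) = (237159, 24332): x_4 = 39·237159 + 95·4·24332 = 18495361; y_4 = 39·24332 + 4·237159 = 1897584.
Step 3: Verify x_4² - 95·y_4² = 342078378520321 - 342078378520320 = 1 (should be 1). ✓

(x_1, y_1) = (39, 4); (x_4, y_4) = (18495361, 1897584).


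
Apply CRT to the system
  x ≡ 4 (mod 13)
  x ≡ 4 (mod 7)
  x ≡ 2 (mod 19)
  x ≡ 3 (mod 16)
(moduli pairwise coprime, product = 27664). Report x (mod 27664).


Product of moduli M = 13 · 7 · 19 · 16 = 27664.
Merge one congruence at a time:
  Start: x ≡ 4 (mod 13).
  Combine with x ≡ 4 (mod 7); new modulus lcm = 91.
    Write x = 4 + 13·t and substitute into x ≡ 4 (mod 7): 13·t ≡ 4 − 4 = 0 (mod 7).
    Reduce coefficients mod 7: 6·t ≡ 0 (mod 7).
    The inverse of 6 mod 7 is 6 (since 6·6 = 36 = 5·7 + 1), so t ≡ 6·0 = 0 ≡ 0 (mod 7).
    Then x = 4 + 13·0 = 4, valid modulo lcm(13, 7) = 91: x ≡ 4 (mod 91).
  Combine with x ≡ 2 (mod 19); new modulus lcm = 1729.
    Write x = 4 + 91·t and substitute into x ≡ 2 (mod 19): 91·t ≡ 2 − 4 = -2 (mod 19).
    Reduce coefficients mod 19: 15·t ≡ 17 (mod 19).
    The inverse of 15 mod 19 is 14 (since 15·14 = 210 = 11·19 + 1), so t ≡ 14·17 = 238 ≡ 10 (mod 19).
    Then x = 4 + 91·10 = 914, valid modulo lcm(91, 19) = 1729: x ≡ 914 (mod 1729).
  Combine with x ≡ 3 (mod 16); new modulus lcm = 27664.
    Write x = 914 + 1729·t and substitute into x ≡ 3 (mod 16): 1729·t ≡ 3 − 914 = -911 (mod 16).
    Reduce coefficients mod 16: 1·t ≡ 1 (mod 16).
    So t ≡ 1 (mod 16).
    Then x = 914 + 1729·1 = 2643, valid modulo lcm(1729, 16) = 27664: x ≡ 2643 (mod 27664).
Verify against each original: 2643 mod 13 = 4, 2643 mod 7 = 4, 2643 mod 19 = 2, 2643 mod 16 = 3.

x ≡ 2643 (mod 27664).


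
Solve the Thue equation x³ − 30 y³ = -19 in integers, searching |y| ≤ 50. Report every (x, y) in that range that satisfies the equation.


The equation is x³ - 30y³ = -19. For fixed y, x³ = 30·y³ − 19, so a solution requires the RHS to be a perfect cube.
Strategy: iterate y from -50 to 50, compute RHS = 30·y³ − 19, and check whether it is a (positive or negative) perfect cube.
Check small values of y:
  y = 0: RHS = -19 is not a perfect cube.
  y = 1: RHS = 11 is not a perfect cube.
  y = -1: RHS = -49 is not a perfect cube.
  y = 2: RHS = 221 is not a perfect cube.
  y = -2: RHS = -259 is not a perfect cube.
  y = 3: RHS = 791 is not a perfect cube.
  y = -3: RHS = -829 is not a perfect cube.
Continuing the search up to |y| = 50 finds no solutions either.
No (x, y) in the scanned range satisfies the equation.

No integer solutions with |y| ≤ 50.


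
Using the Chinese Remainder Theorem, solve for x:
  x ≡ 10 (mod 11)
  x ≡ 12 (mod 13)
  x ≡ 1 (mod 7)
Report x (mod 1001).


Moduli 11, 13, 7 are pairwise coprime; by CRT there is a unique solution modulo M = 11 · 13 · 7 = 1001.
Solve pairwise, accumulating the modulus:
  Start with x ≡ 10 (mod 11).
  Combine with x ≡ 12 (mod 13): since gcd(11, 13) = 1, we get a unique residue mod 143.
    Write x = 10 + 11·t and substitute into x ≡ 12 (mod 13): 11·t ≡ 12 − 10 = 2 (mod 13).
    The inverse of 11 mod 13 is 6 (since 11·6 = 66 = 5·13 + 1), so t ≡ 6·2 = 12 ≡ 12 (mod 13).
    Then x = 10 + 11·12 = 142, valid modulo lcm(11, 13) = 143: x ≡ 142 (mod 143).
  Combine with x ≡ 1 (mod 7): since gcd(143, 7) = 1, we get a unique residue mod 1001.
    Write x = 142 + 143·t and substitute into x ≡ 1 (mod 7): 143·t ≡ 1 − 142 = -141 (mod 7).
    Reduce coefficients mod 7: 3·t ≡ 6 (mod 7).
    The inverse of 3 mod 7 is 5 (since 3·5 = 15 = 2·7 + 1), so t ≡ 5·6 = 30 ≡ 2 (mod 7).
    Then x = 142 + 143·2 = 428, valid modulo lcm(143, 7) = 1001: x ≡ 428 (mod 1001).
Verify: 428 mod 11 = 10 ✓, 428 mod 13 = 12 ✓, 428 mod 7 = 1 ✓.

x ≡ 428 (mod 1001).


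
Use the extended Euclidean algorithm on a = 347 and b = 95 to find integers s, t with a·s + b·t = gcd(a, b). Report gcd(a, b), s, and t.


Euclidean algorithm on (347, 95) — divide until remainder is 0:
  347 = 3 · 95 + 62
  95 = 1 · 62 + 33
  62 = 1 · 33 + 29
  33 = 1 · 29 + 4
  29 = 7 · 4 + 1
  4 = 4 · 1 + 0
gcd(347, 95) = 1.
Track Bezout coefficients alongside the remainders: start with r₀ = 347 = a·1 + b·0 (s = 1, t = 0) and r₁ = 95 = a·0 + b·1 (s = 0, t = 1); each new remainder r_{k+1} = r_{k-1} − q_k·r_k inherits s_{k+1} = s_{k-1} − q_k·s_k, t_{k+1} = t_{k-1} − q_k·t_k, so r_k = a·s_k + b·t_k at every step:
  q = 3: r = 62, s = 1 − 3·0 = 1, t = 0 − 3·1 = -3  (check: 347·1 + 95·(-3) = 62)
  q = 1: r = 33, s = 0 − 1·1 = -1, t = 1 − 1·(-3) = 4  (check: 347·(-1) + 95·4 = 33)
  q = 1: r = 29, s = 1 − 1·(-1) = 2, t = -3 − 1·4 = -7  (check: 347·2 + 95·(-7) = 29)
  q = 1: r = 4, s = -1 − 1·2 = -3, t = 4 − 1·(-7) = 11  (check: 347·(-3) + 95·11 = 4)
  q = 7: r = 1, s = 2 − 7·(-3) = 23, t = -7 − 7·11 = -84  (check: 347·23 + 95·(-84) = 1)
The row with r = 1 (the gcd) gives the Bezout coefficients s = 23, t = -84.
Result: 347 · (23) + 95 · (-84) = 1.

gcd(347, 95) = 1; s = 23, t = -84 (check: 347·23 + 95·(-84) = 1).


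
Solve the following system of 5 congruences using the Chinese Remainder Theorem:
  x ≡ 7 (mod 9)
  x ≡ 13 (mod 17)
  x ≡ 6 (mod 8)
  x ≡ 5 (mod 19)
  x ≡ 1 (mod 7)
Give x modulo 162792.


Product of moduli M = 9 · 17 · 8 · 19 · 7 = 162792.
Merge one congruence at a time:
  Start: x ≡ 7 (mod 9).
  Combine with x ≡ 13 (mod 17); new modulus lcm = 153.
    Write x = 7 + 9·t and substitute into x ≡ 13 (mod 17): 9·t ≡ 13 − 7 = 6 (mod 17).
    The inverse of 9 mod 17 is 2 (since 9·2 = 18 = 1·17 + 1), so t ≡ 2·6 = 12 ≡ 12 (mod 17).
    Then x = 7 + 9·12 = 115, valid modulo lcm(9, 17) = 153: x ≡ 115 (mod 153).
  Combine with x ≡ 6 (mod 8); new modulus lcm = 1224.
    Write x = 115 + 153·t and substitute into x ≡ 6 (mod 8): 153·t ≡ 6 − 115 = -109 (mod 8).
    Reduce coefficients mod 8: 1·t ≡ 3 (mod 8).
    So t ≡ 3 (mod 8).
    Then x = 115 + 153·3 = 574, valid modulo lcm(153, 8) = 1224: x ≡ 574 (mod 1224).
  Combine with x ≡ 5 (mod 19); new modulus lcm = 23256.
    Write x = 574 + 1224·t and substitute into x ≡ 5 (mod 19): 1224·t ≡ 5 − 574 = -569 (mod 19).
    Reduce coefficients mod 19: 8·t ≡ 1 (mod 19).
    The inverse of 8 mod 19 is 12 (since 8·12 = 96 = 5·19 + 1), so t ≡ 12·1 = 12 ≡ 12 (mod 19).
    Then x = 574 + 1224·12 = 15262, valid modulo lcm(1224, 19) = 23256: x ≡ 15262 (mod 23256).
  Combine with x ≡ 1 (mod 7); new modulus lcm = 162792.
    Write x = 15262 + 23256·t and substitute into x ≡ 1 (mod 7): 23256·t ≡ 1 − 15262 = -15261 (mod 7).
    Reduce coefficients mod 7: 2·t ≡ 6 (mod 7).
    The inverse of 2 mod 7 is 4 (since 2·4 = 8 = 1·7 + 1), so t ≡ 4·6 = 24 ≡ 3 (mod 7).
    Then x = 15262 + 23256·3 = 85030, valid modulo lcm(23256, 7) = 162792: x ≡ 85030 (mod 162792).
Verify against each original: 85030 mod 9 = 7, 85030 mod 17 = 13, 85030 mod 8 = 6, 85030 mod 19 = 5, 85030 mod 7 = 1.

x ≡ 85030 (mod 162792).


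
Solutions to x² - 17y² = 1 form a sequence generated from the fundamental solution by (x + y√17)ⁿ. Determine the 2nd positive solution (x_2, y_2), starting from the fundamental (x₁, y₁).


Step 1: Find the fundamental solution (x₁, y₁) of x² - 17y² = 1.
  Expand √17 as a continued fraction. a₀ = ⌊√17⌋ = 4; iterate m_{k+1} = d_k·a_k − m_k, d_{k+1} = (17 − m_{k+1}²)/d_k, a_{k+1} = ⌊(a₀ + m_{k+1})/d_{k+1}⌋ (starting m₀ = 0, d₀ = 1), with convergents p_k = a_k·p_{k-1} + p_{k-2}, q_k = a_k·q_{k-1} + q_{k-2} (p₋₁ = 1, q₋₁ = 0):
  k = 0: a₀ = 4; p₀/q₀ = 4/1; p₀² − 17·q₀² = 16 − 17 = -1.
  k = 1: m = 4, d = 1, a = ⌊(4 + 4)/1⌋ = 8; p/q = (8·4 + 1)/(8·1 + 0) = 33/8; p² − 17·q² = 1089 − 1088 = 1.
  The first convergent with p² − 17·q² = 1 gives the fundamental solution (x₁, y₁) = (33, 8).
Step 2: Apply the recurrence (x_{n+1}, y_{n+1}) = (x₁x_n + 17y₁y_n, x₁y_n + y₁x_n) repeatedly.
  From (x_1, y_1) = (33, 8): x_2 = 33·33 + 17·8·8 = 2177; y_2 = 33·8 + 8·33 = 528.
Step 3: Verify x_2² - 17·y_2² = 4739329 - 4739328 = 1 (should be 1). ✓

(x_1, y_1) = (33, 8); (x_2, y_2) = (2177, 528).


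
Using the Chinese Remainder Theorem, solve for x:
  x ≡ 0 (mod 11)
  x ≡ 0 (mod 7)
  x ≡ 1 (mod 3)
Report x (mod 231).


Moduli 11, 7, 3 are pairwise coprime; by CRT there is a unique solution modulo M = 11 · 7 · 3 = 231.
Solve pairwise, accumulating the modulus:
  Start with x ≡ 0 (mod 11).
  Combine with x ≡ 0 (mod 7): since gcd(11, 7) = 1, we get a unique residue mod 77.
    Write x = 0 + 11·t and substitute into x ≡ 0 (mod 7): 11·t ≡ 0 − 0 = 0 (mod 7).
    Reduce coefficients mod 7: 4·t ≡ 0 (mod 7).
    The inverse of 4 mod 7 is 2 (since 4·2 = 8 = 1·7 + 1), so t ≡ 2·0 = 0 ≡ 0 (mod 7).
    Then x = 0 + 11·0 = 0, valid modulo lcm(11, 7) = 77: x ≡ 0 (mod 77).
  Combine with x ≡ 1 (mod 3): since gcd(77, 3) = 1, we get a unique residue mod 231.
    Write x = 0 + 77·t and substitute into x ≡ 1 (mod 3): 77·t ≡ 1 − 0 = 1 (mod 3).
    Reduce coefficients mod 3: 2·t ≡ 1 (mod 3).
    The inverse of 2 mod 3 is 2 (since 2·2 = 4 = 1·3 + 1), so t ≡ 2·1 = 2 ≡ 2 (mod 3).
    Then x = 0 + 77·2 = 154, valid modulo lcm(77, 3) = 231: x ≡ 154 (mod 231).
Verify: 154 mod 11 = 0 ✓, 154 mod 7 = 0 ✓, 154 mod 3 = 1 ✓.

x ≡ 154 (mod 231).


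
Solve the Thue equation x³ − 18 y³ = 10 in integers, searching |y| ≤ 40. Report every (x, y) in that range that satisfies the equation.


The equation is x³ - 18y³ = 10. For fixed y, x³ = 18·y³ + 10, so a solution requires the RHS to be a perfect cube.
Strategy: iterate y from -40 to 40, compute RHS = 18·y³ + 10, and check whether it is a (positive or negative) perfect cube.
Check small values of y:
  y = 0: RHS = 10 is not a perfect cube.
  y = 1: RHS = 28 is not a perfect cube.
  y = -1: RHS = -8 = (-2)³ ⇒ x = -2 works.
  y = 2: RHS = 154 is not a perfect cube.
  y = -2: RHS = -134 is not a perfect cube.
  y = 3: RHS = 496 is not a perfect cube.
  y = -3: RHS = -476 is not a perfect cube.
Continuing the search up to |y| = 40 finds no further solutions beyond those listed.
Collected solutions: (-2, -1).

Solutions (with |y| ≤ 40): (-2, -1).


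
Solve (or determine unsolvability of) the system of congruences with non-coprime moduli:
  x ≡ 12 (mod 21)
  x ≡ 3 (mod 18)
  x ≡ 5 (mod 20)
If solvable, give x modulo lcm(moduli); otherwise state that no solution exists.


Moduli 21, 18, 20 are not pairwise coprime, so CRT works modulo lcm(m_i) when all pairwise compatibility conditions hold.
Pairwise compatibility: gcd(m_i, m_j) must divide a_i - a_j for every pair.
Merge one congruence at a time:
  Start: x ≡ 12 (mod 21).
  Combine with x ≡ 3 (mod 18): gcd(21, 18) = 3; 3 - 12 = -9, which IS divisible by 3, so compatible.
    Write x = 12 + 21·t and substitute into x ≡ 3 (mod 18): 21·t ≡ 3 − 12 = -9 (mod 18).
    Divide the congruence (and modulus) by g = 3: 7·t ≡ -3 (mod 6).
    Reduce coefficients mod 6: 1·t ≡ 3 (mod 6).
    So t ≡ 3 (mod 6).
    Then x = 12 + 21·3 = 75, valid modulo lcm(21, 18) = 126: x ≡ 75 (mod 126).
  Combine with x ≡ 5 (mod 20): gcd(126, 20) = 2; 5 - 75 = -70, which IS divisible by 2, so compatible.
    Write x = 75 + 126·t and substitute into x ≡ 5 (mod 20): 126·t ≡ 5 − 75 = -70 (mod 20).
    Divide the congruence (and modulus) by g = 2: 63·t ≡ -35 (mod 10).
    Reduce coefficients mod 10: 3·t ≡ 5 (mod 10).
    The inverse of 3 mod 10 is 7 (since 3·7 = 21 = 2·10 + 1), so t ≡ 7·5 = 35 ≡ 5 (mod 10).
    Then x = 75 + 126·5 = 705, valid modulo lcm(126, 20) = 1260: x ≡ 705 (mod 1260).
Verify: 705 mod 21 = 12, 705 mod 18 = 3, 705 mod 20 = 5.

x ≡ 705 (mod 1260).


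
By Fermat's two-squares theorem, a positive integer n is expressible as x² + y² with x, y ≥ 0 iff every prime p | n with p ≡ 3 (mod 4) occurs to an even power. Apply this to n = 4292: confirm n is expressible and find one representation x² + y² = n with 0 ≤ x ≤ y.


Step 1: Factor n = 4292 = 2^2 · 29 · 37.
Step 2: Check the mod-4 condition on each prime factor: 2 = 2 (special); 29 ≡ 1 (mod 4), exponent 1; 37 ≡ 1 (mod 4), exponent 1.
All primes ≡ 3 (mod 4) appear to even exponent (or don't appear), so by the two-squares theorem n IS expressible as a sum of two squares.
Step 3: Build a representation. Group n = k² · m with k = 2 and m = 29 · 37 = 1073 (a product of primes ≡ 1 (mod 4)); a representation of m scales to one of n via (k·x)² + (k·y)² = k²(x² + y²). Each prime p ≡ 1 (mod 4) is itself a sum of two squares; find a² by testing p − a² for a perfect square:
  29: 29 − 1² = 28, 29 − 2² = 25 = 5² ⇒ 29 = 2² + 5².
  37: 37 − 1² = 36 = 6² ⇒ 37 = 1² + 6².
  Combine using the Brahmagupta–Fibonacci identity (a² + b²)(c² + d²) = (ac − bd)² + (ad + bc)² = (ac + bd)² + (ad − bc)²:
  29 · 37 = 1073: from (2² + 5²)(1² + 6²), take (2·1 − 5·6, 2·6 + 5·1) = (2 − 30, 12 + 5) = (-28, 17); dropping signs (only squares matter) gives (28, 17); check 28² + 17² = 784 + 289 = 1073 ✓.
  Scale by k = 2: (2·28, 2·17) = (56, 34).
Step 4: Order so x ≤ y and verify: 34² + 56² = 1156 + 3136 = 4292 = n. ✓

n = 4292 = 34² + 56² (one valid representation with x ≤ y).


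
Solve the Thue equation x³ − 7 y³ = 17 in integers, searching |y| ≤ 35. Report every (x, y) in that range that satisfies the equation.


The equation is x³ - 7y³ = 17. For fixed y, x³ = 7·y³ + 17, so a solution requires the RHS to be a perfect cube.
Strategy: iterate y from -35 to 35, compute RHS = 7·y³ + 17, and check whether it is a (positive or negative) perfect cube.
Check small values of y:
  y = 0: RHS = 17 is not a perfect cube.
  y = 1: RHS = 24 is not a perfect cube.
  y = -1: RHS = 10 is not a perfect cube.
  y = 2: RHS = 73 is not a perfect cube.
  y = -2: RHS = -39 is not a perfect cube.
  y = 3: RHS = 206 is not a perfect cube.
  y = -3: RHS = -172 is not a perfect cube.
Continuing the search up to |y| = 35 finds no solutions either.
No (x, y) in the scanned range satisfies the equation.

No integer solutions with |y| ≤ 35.


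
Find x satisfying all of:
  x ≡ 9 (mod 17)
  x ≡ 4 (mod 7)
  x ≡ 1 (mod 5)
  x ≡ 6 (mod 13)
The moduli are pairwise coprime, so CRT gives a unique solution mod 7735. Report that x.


Product of moduli M = 17 · 7 · 5 · 13 = 7735.
Merge one congruence at a time:
  Start: x ≡ 9 (mod 17).
  Combine with x ≡ 4 (mod 7); new modulus lcm = 119.
    Write x = 9 + 17·t and substitute into x ≡ 4 (mod 7): 17·t ≡ 4 − 9 = -5 (mod 7).
    Reduce coefficients mod 7: 3·t ≡ 2 (mod 7).
    The inverse of 3 mod 7 is 5 (since 3·5 = 15 = 2·7 + 1), so t ≡ 5·2 = 10 ≡ 3 (mod 7).
    Then x = 9 + 17·3 = 60, valid modulo lcm(17, 7) = 119: x ≡ 60 (mod 119).
  Combine with x ≡ 1 (mod 5); new modulus lcm = 595.
    Write x = 60 + 119·t and substitute into x ≡ 1 (mod 5): 119·t ≡ 1 − 60 = -59 (mod 5).
    Reduce coefficients mod 5: 4·t ≡ 1 (mod 5).
    The inverse of 4 mod 5 is 4 (since 4·4 = 16 = 3·5 + 1), so t ≡ 4·1 = 4 ≡ 4 (mod 5).
    Then x = 60 + 119·4 = 536, valid modulo lcm(119, 5) = 595: x ≡ 536 (mod 595).
  Combine with x ≡ 6 (mod 13); new modulus lcm = 7735.
    Write x = 536 + 595·t and substitute into x ≡ 6 (mod 13): 595·t ≡ 6 − 536 = -530 (mod 13).
    Reduce coefficients mod 13: 10·t ≡ 3 (mod 13).
    The inverse of 10 mod 13 is 4 (since 10·4 = 40 = 3·13 + 1), so t ≡ 4·3 = 12 ≡ 12 (mod 13).
    Then x = 536 + 595·12 = 7676, valid modulo lcm(595, 13) = 7735: x ≡ 7676 (mod 7735).
Verify against each original: 7676 mod 17 = 9, 7676 mod 7 = 4, 7676 mod 5 = 1, 7676 mod 13 = 6.

x ≡ 7676 (mod 7735).


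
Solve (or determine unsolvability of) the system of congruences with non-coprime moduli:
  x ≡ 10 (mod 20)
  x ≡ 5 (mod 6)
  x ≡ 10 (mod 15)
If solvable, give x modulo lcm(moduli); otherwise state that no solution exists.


Moduli 20, 6, 15 are not pairwise coprime, so CRT works modulo lcm(m_i) when all pairwise compatibility conditions hold.
Pairwise compatibility: gcd(m_i, m_j) must divide a_i - a_j for every pair.
Merge one congruence at a time:
  Start: x ≡ 10 (mod 20).
  Combine with x ≡ 5 (mod 6): gcd(20, 6) = 2, and 5 - 10 = -5 is NOT divisible by 2.
    ⇒ system is inconsistent (no integer solution).

No solution (the system is inconsistent).


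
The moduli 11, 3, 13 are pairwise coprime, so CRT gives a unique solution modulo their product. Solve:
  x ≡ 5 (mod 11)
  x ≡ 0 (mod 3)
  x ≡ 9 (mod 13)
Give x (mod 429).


Moduli 11, 3, 13 are pairwise coprime; by CRT there is a unique solution modulo M = 11 · 3 · 13 = 429.
Solve pairwise, accumulating the modulus:
  Start with x ≡ 5 (mod 11).
  Combine with x ≡ 0 (mod 3): since gcd(11, 3) = 1, we get a unique residue mod 33.
    Write x = 5 + 11·t and substitute into x ≡ 0 (mod 3): 11·t ≡ 0 − 5 = -5 (mod 3).
    Reduce coefficients mod 3: 2·t ≡ 1 (mod 3).
    The inverse of 2 mod 3 is 2 (since 2·2 = 4 = 1·3 + 1), so t ≡ 2·1 = 2 ≡ 2 (mod 3).
    Then x = 5 + 11·2 = 27, valid modulo lcm(11, 3) = 33: x ≡ 27 (mod 33).
  Combine with x ≡ 9 (mod 13): since gcd(33, 13) = 1, we get a unique residue mod 429.
    Write x = 27 + 33·t and substitute into x ≡ 9 (mod 13): 33·t ≡ 9 − 27 = -18 (mod 13).
    Reduce coefficients mod 13: 7·t ≡ 8 (mod 13).
    The inverse of 7 mod 13 is 2 (since 7·2 = 14 = 1·13 + 1), so t ≡ 2·8 = 16 ≡ 3 (mod 13).
    Then x = 27 + 33·3 = 126, valid modulo lcm(33, 13) = 429: x ≡ 126 (mod 429).
Verify: 126 mod 11 = 5 ✓, 126 mod 3 = 0 ✓, 126 mod 13 = 9 ✓.

x ≡ 126 (mod 429).


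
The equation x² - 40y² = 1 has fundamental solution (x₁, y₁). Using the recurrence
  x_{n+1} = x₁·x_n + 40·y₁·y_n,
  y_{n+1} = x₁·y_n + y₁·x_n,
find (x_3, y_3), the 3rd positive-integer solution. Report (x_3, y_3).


Step 1: Find the fundamental solution (x₁, y₁) of x² - 40y² = 1.
  Expand √40 as a continued fraction. a₀ = ⌊√40⌋ = 6; iterate m_{k+1} = d_k·a_k − m_k, d_{k+1} = (40 − m_{k+1}²)/d_k, a_{k+1} = ⌊(a₀ + m_{k+1})/d_{k+1}⌋ (starting m₀ = 0, d₀ = 1), with convergents p_k = a_k·p_{k-1} + p_{k-2}, q_k = a_k·q_{k-1} + q_{k-2} (p₋₁ = 1, q₋₁ = 0):
  k = 0: a₀ = 6; p₀/q₀ = 6/1; p₀² − 40·q₀² = 36 − 40 = -4.
  k = 1: m = 6, d = 4, a = ⌊(6 + 6)/4⌋ = 3; p/q = (3·6 + 1)/(3·1 + 0) = 19/3; p² − 40·q² = 361 − 360 = 1.
  The first convergent with p² − 40·q² = 1 gives the fundamental solution (x₁, y₁) = (19, 3).
Step 2: Apply the recurrence (x_{n+1}, y_{n+1}) = (x₁x_n + 40y₁y_n, x₁y_n + y₁x_n) repeatedly.
  From (x_1, y_1) = (19, 3): x_2 = 19·19 + 40·3·3 = 721; y_2 = 19·3 + 3·19 = 114.
  From (x_2, y_2) = (721, 114): x_3 = 19·721 + 40·3·114 = 27379; y_3 = 19·114 + 3·721 = 4329.
Step 3: Verify x_3² - 40·y_3² = 749609641 - 749609640 = 1 (should be 1). ✓

(x_1, y_1) = (19, 3); (x_3, y_3) = (27379, 4329).


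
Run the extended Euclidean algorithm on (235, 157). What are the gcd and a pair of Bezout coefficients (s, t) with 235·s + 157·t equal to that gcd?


Euclidean algorithm on (235, 157) — divide until remainder is 0:
  235 = 1 · 157 + 78
  157 = 2 · 78 + 1
  78 = 78 · 1 + 0
gcd(235, 157) = 1.
Track Bezout coefficients alongside the remainders: start with r₀ = 235 = a·1 + b·0 (s = 1, t = 0) and r₁ = 157 = a·0 + b·1 (s = 0, t = 1); each new remainder r_{k+1} = r_{k-1} − q_k·r_k inherits s_{k+1} = s_{k-1} − q_k·s_k, t_{k+1} = t_{k-1} − q_k·t_k, so r_k = a·s_k + b·t_k at every step:
  q = 1: r = 78, s = 1 − 1·0 = 1, t = 0 − 1·1 = -1  (check: 235·1 + 157·(-1) = 78)
  q = 2: r = 1, s = 0 − 2·1 = -2, t = 1 − 2·(-1) = 3  (check: 235·(-2) + 157·3 = 1)
The row with r = 1 (the gcd) gives the Bezout coefficients s = -2, t = 3.
Result: 235 · (-2) + 157 · (3) = 1.

gcd(235, 157) = 1; s = -2, t = 3 (check: 235·(-2) + 157·3 = 1).


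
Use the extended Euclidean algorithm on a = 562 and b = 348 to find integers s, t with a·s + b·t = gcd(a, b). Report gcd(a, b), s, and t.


Euclidean algorithm on (562, 348) — divide until remainder is 0:
  562 = 1 · 348 + 214
  348 = 1 · 214 + 134
  214 = 1 · 134 + 80
  134 = 1 · 80 + 54
  80 = 1 · 54 + 26
  54 = 2 · 26 + 2
  26 = 13 · 2 + 0
gcd(562, 348) = 2.
Track Bezout coefficients alongside the remainders: start with r₀ = 562 = a·1 + b·0 (s = 1, t = 0) and r₁ = 348 = a·0 + b·1 (s = 0, t = 1); each new remainder r_{k+1} = r_{k-1} − q_k·r_k inherits s_{k+1} = s_{k-1} − q_k·s_k, t_{k+1} = t_{k-1} − q_k·t_k, so r_k = a·s_k + b·t_k at every step:
  q = 1: r = 214, s = 1 − 1·0 = 1, t = 0 − 1·1 = -1  (check: 562·1 + 348·(-1) = 214)
  q = 1: r = 134, s = 0 − 1·1 = -1, t = 1 − 1·(-1) = 2  (check: 562·(-1) + 348·2 = 134)
  q = 1: r = 80, s = 1 − 1·(-1) = 2, t = -1 − 1·2 = -3  (check: 562·2 + 348·(-3) = 80)
  q = 1: r = 54, s = -1 − 1·2 = -3, t = 2 − 1·(-3) = 5  (check: 562·(-3) + 348·5 = 54)
  q = 1: r = 26, s = 2 − 1·(-3) = 5, t = -3 − 1·5 = -8  (check: 562·5 + 348·(-8) = 26)
  q = 2: r = 2, s = -3 − 2·5 = -13, t = 5 − 2·(-8) = 21  (check: 562·(-13) + 348·21 = 2)
The row with r = 2 (the gcd) gives the Bezout coefficients s = -13, t = 21.
Result: 562 · (-13) + 348 · (21) = 2.

gcd(562, 348) = 2; s = -13, t = 21 (check: 562·(-13) + 348·21 = 2).


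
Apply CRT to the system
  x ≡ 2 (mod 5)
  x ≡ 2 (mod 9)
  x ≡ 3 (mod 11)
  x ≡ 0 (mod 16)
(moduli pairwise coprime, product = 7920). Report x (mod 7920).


Product of moduli M = 5 · 9 · 11 · 16 = 7920.
Merge one congruence at a time:
  Start: x ≡ 2 (mod 5).
  Combine with x ≡ 2 (mod 9); new modulus lcm = 45.
    Write x = 2 + 5·t and substitute into x ≡ 2 (mod 9): 5·t ≡ 2 − 2 = 0 (mod 9).
    The inverse of 5 mod 9 is 2 (since 5·2 = 10 = 1·9 + 1), so t ≡ 2·0 = 0 ≡ 0 (mod 9).
    Then x = 2 + 5·0 = 2, valid modulo lcm(5, 9) = 45: x ≡ 2 (mod 45).
  Combine with x ≡ 3 (mod 11); new modulus lcm = 495.
    Write x = 2 + 45·t and substitute into x ≡ 3 (mod 11): 45·t ≡ 3 − 2 = 1 (mod 11).
    Reduce coefficients mod 11: 1·t ≡ 1 (mod 11).
    So t ≡ 1 (mod 11).
    Then x = 2 + 45·1 = 47, valid modulo lcm(45, 11) = 495: x ≡ 47 (mod 495).
  Combine with x ≡ 0 (mod 16); new modulus lcm = 7920.
    Write x = 47 + 495·t and substitute into x ≡ 0 (mod 16): 495·t ≡ 0 − 47 = -47 (mod 16).
    Reduce coefficients mod 16: 15·t ≡ 1 (mod 16).
    The inverse of 15 mod 16 is 15 (since 15·15 = 225 = 14·16 + 1), so t ≡ 15·1 = 15 ≡ 15 (mod 16).
    Then x = 47 + 495·15 = 7472, valid modulo lcm(495, 16) = 7920: x ≡ 7472 (mod 7920).
Verify against each original: 7472 mod 5 = 2, 7472 mod 9 = 2, 7472 mod 11 = 3, 7472 mod 16 = 0.

x ≡ 7472 (mod 7920).


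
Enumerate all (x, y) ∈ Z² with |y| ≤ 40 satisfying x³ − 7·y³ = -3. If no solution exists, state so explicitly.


The equation is x³ - 7y³ = -3. For fixed y, x³ = 7·y³ − 3, so a solution requires the RHS to be a perfect cube.
Strategy: iterate y from -40 to 40, compute RHS = 7·y³ − 3, and check whether it is a (positive or negative) perfect cube.
Check small values of y:
  y = 0: RHS = -3 is not a perfect cube.
  y = 1: RHS = 4 is not a perfect cube.
  y = -1: RHS = -10 is not a perfect cube.
  y = 2: RHS = 53 is not a perfect cube.
  y = -2: RHS = -59 is not a perfect cube.
  y = 3: RHS = 186 is not a perfect cube.
  y = -3: RHS = -192 is not a perfect cube.
Continuing the search up to |y| = 40 finds no solutions either.
No (x, y) in the scanned range satisfies the equation.

No integer solutions with |y| ≤ 40.


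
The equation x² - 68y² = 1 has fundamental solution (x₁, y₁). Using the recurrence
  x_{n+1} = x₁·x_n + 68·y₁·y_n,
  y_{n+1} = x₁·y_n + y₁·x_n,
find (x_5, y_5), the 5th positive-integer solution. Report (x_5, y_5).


Step 1: Find the fundamental solution (x₁, y₁) of x² - 68y² = 1.
  Expand √68 as a continued fraction. a₀ = ⌊√68⌋ = 8; iterate m_{k+1} = d_k·a_k − m_k, d_{k+1} = (68 − m_{k+1}²)/d_k, a_{k+1} = ⌊(a₀ + m_{k+1})/d_{k+1}⌋ (starting m₀ = 0, d₀ = 1), with convergents p_k = a_k·p_{k-1} + p_{k-2}, q_k = a_k·q_{k-1} + q_{k-2} (p₋₁ = 1, q₋₁ = 0):
  k = 0: a₀ = 8; p₀/q₀ = 8/1; p₀² − 68·q₀² = 64 − 68 = -4.
  k = 1: m = 8, d = 4, a = ⌊(8 + 8)/4⌋ = 4; p/q = (4·8 + 1)/(4·1 + 0) = 33/4; p² − 68·q² = 1089 − 1088 = 1.
  The first convergent with p² − 68·q² = 1 gives the fundamental solution (x₁, y₁) = (33, 4).
Step 2: Apply the recurrence (x_{n+1}, y_{n+1}) = (x₁x_n + 68y₁y_n, x₁y_n + y₁x_n) repeatedly.
  From (x_1, y_1) = (33, 4): x_2 = 33·33 + 68·4·4 = 2177; y_2 = 33·4 + 4·33 = 264.
  From (x_2, y_2) = (2177, 264): x_3 = 33·2177 + 68·4·264 = 143649; y_3 = 33·264 + 4·2177 = 17420.
  From (x_3, y_3) = (143649, 17420): x_4 = 33·143649 + 68·4·17420 = 9478657; y_4 = 33·17420 + 4·143649 = 1149456.
  From (x_4, y_4) = (9478657, 1149456): x_5 = 33·9478657 + 68·4·1149456 = 625447713; y_5 = 33·1149456 + 4·9478657 = 75846676.
Step 3: Verify x_5² - 68·y_5² = 391184841696930369 - 391184841696930368 = 1 (should be 1). ✓

(x_1, y_1) = (33, 4); (x_5, y_5) = (625447713, 75846676).


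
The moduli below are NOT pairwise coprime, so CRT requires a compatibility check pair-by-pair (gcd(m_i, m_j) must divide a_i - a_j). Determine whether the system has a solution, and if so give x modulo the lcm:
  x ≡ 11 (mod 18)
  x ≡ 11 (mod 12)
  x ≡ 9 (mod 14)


Moduli 18, 12, 14 are not pairwise coprime, so CRT works modulo lcm(m_i) when all pairwise compatibility conditions hold.
Pairwise compatibility: gcd(m_i, m_j) must divide a_i - a_j for every pair.
Merge one congruence at a time:
  Start: x ≡ 11 (mod 18).
  Combine with x ≡ 11 (mod 12): gcd(18, 12) = 6; 11 - 11 = 0, which IS divisible by 6, so compatible.
    Write x = 11 + 18·t and substitute into x ≡ 11 (mod 12): 18·t ≡ 11 − 11 = 0 (mod 12).
    Divide the congruence (and modulus) by g = 6: 3·t ≡ 0 (mod 2).
    Reduce coefficients mod 2: 1·t ≡ 0 (mod 2).
    So t ≡ 0 (mod 2).
    Then x = 11 + 18·0 = 11, valid modulo lcm(18, 12) = 36: x ≡ 11 (mod 36).
  Combine with x ≡ 9 (mod 14): gcd(36, 14) = 2; 9 - 11 = -2, which IS divisible by 2, so compatible.
    Write x = 11 + 36·t and substitute into x ≡ 9 (mod 14): 36·t ≡ 9 − 11 = -2 (mod 14).
    Divide the congruence (and modulus) by g = 2: 18·t ≡ -1 (mod 7).
    Reduce coefficients mod 7: 4·t ≡ 6 (mod 7).
    The inverse of 4 mod 7 is 2 (since 4·2 = 8 = 1·7 + 1), so t ≡ 2·6 = 12 ≡ 5 (mod 7).
    Then x = 11 + 36·5 = 191, valid modulo lcm(36, 14) = 252: x ≡ 191 (mod 252).
Verify: 191 mod 18 = 11, 191 mod 12 = 11, 191 mod 14 = 9.

x ≡ 191 (mod 252).
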